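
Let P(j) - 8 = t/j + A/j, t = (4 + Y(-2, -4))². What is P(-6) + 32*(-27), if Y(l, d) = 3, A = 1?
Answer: -2593/3 ≈ -864.33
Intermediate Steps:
t = 49 (t = (4 + 3)² = 7² = 49)
P(j) = 8 + 50/j (P(j) = 8 + (49/j + 1/j) = 8 + 50/j)
P(-6) + 32*(-27) = (8 + 50/(-6)) + 32*(-27) = (8 + 50*(-⅙)) - 864 = (8 - 25/3) - 864 = -⅓ - 864 = -2593/3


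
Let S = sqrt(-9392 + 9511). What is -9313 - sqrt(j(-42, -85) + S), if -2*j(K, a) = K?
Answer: -9313 - sqrt(21 + sqrt(119)) ≈ -9318.7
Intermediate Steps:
j(K, a) = -K/2
S = sqrt(119) ≈ 10.909
-9313 - sqrt(j(-42, -85) + S) = -9313 - sqrt(-1/2*(-42) + sqrt(119)) = -9313 - sqrt(21 + sqrt(119))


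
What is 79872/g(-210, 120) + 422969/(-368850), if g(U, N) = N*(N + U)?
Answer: -9452459/1106550 ≈ -8.5423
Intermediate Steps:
79872/g(-210, 120) + 422969/(-368850) = 79872/((120*(120 - 210))) + 422969/(-368850) = 79872/((120*(-90))) + 422969*(-1/368850) = 79872/(-10800) - 422969/368850 = 79872*(-1/10800) - 422969/368850 = -1664/225 - 422969/368850 = -9452459/1106550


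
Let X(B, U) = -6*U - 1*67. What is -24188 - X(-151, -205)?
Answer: -25351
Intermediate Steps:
X(B, U) = -67 - 6*U (X(B, U) = -6*U - 67 = -67 - 6*U)
-24188 - X(-151, -205) = -24188 - (-67 - 6*(-205)) = -24188 - (-67 + 1230) = -24188 - 1*1163 = -24188 - 1163 = -25351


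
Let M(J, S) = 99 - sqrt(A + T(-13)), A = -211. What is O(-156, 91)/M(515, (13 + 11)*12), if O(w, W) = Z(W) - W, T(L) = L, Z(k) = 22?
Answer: -6831/10025 - 276*I*sqrt(14)/10025 ≈ -0.6814 - 0.10301*I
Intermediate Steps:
O(w, W) = 22 - W
M(J, S) = 99 - 4*I*sqrt(14) (M(J, S) = 99 - sqrt(-211 - 13) = 99 - sqrt(-224) = 99 - 4*I*sqrt(14))
O(-156, 91)/M(515, (13 + 11)*12) = (22 - 1*91)/(99 - 4*I*sqrt(14)) = (22 - 91)/(99 - 4*I*sqrt(14)) = -69/(99 - 4*I*sqrt(14))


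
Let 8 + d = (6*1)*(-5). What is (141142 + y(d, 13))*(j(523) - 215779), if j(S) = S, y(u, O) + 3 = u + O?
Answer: -30375635184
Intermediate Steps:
d = -38 (d = -8 + (6*1)*(-5) = -8 + 6*(-5) = -8 - 30 = -38)
y(u, O) = -3 + O + u (y(u, O) = -3 + (u + O) = -3 + (O + u) = -3 + O + u)
(141142 + y(d, 13))*(j(523) - 215779) = (141142 + (-3 + 13 - 38))*(523 - 215779) = (141142 - 28)*(-215256) = 141114*(-215256) = -30375635184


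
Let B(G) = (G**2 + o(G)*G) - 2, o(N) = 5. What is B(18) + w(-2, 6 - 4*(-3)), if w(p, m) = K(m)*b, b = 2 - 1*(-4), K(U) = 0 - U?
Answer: 304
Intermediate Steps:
K(U) = -U
b = 6 (b = 2 + 4 = 6)
w(p, m) = -6*m (w(p, m) = -m*6 = -6*m)
B(G) = -2 + G**2 + 5*G (B(G) = (G**2 + 5*G) - 2 = -2 + G**2 + 5*G)
B(18) + w(-2, 6 - 4*(-3)) = (-2 + 18**2 + 5*18) - 6*(6 - 4*(-3)) = (-2 + 324 + 90) - 6*(6 + 12) = 412 - 6*18 = 412 - 108 = 304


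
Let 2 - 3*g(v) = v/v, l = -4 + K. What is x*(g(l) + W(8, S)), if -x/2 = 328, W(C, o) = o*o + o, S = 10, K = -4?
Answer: -217136/3 ≈ -72379.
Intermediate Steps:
W(C, o) = o + o² (W(C, o) = o² + o = o + o²)
x = -656 (x = -2*328 = -656)
l = -8 (l = -4 - 4 = -8)
g(v) = ⅓ (g(v) = ⅔ - v/(3*v) = ⅔ - ⅓*1 = ⅔ - ⅓ = ⅓)
x*(g(l) + W(8, S)) = -656*(⅓ + 10*(1 + 10)) = -656*(⅓ + 10*11) = -656*(⅓ + 110) = -656*331/3 = -217136/3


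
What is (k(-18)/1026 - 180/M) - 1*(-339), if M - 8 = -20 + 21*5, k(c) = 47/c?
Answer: 192970675/572508 ≈ 337.06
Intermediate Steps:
M = 93 (M = 8 + (-20 + 21*5) = 8 + (-20 + 105) = 8 + 85 = 93)
(k(-18)/1026 - 180/M) - 1*(-339) = ((47/(-18))/1026 - 180/93) - 1*(-339) = ((47*(-1/18))*(1/1026) - 180*1/93) + 339 = (-47/18*1/1026 - 60/31) + 339 = (-47/18468 - 60/31) + 339 = -1109537/572508 + 339 = 192970675/572508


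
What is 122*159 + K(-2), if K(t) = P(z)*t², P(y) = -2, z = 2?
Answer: 19390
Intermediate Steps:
K(t) = -2*t²
122*159 + K(-2) = 122*159 - 2*(-2)² = 19398 - 2*4 = 19398 - 8 = 19390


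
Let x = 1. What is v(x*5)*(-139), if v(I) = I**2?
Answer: -3475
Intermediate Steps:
v(x*5)*(-139) = (1*5)**2*(-139) = 5**2*(-139) = 25*(-139) = -3475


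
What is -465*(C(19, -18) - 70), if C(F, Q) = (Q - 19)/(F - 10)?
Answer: 103385/3 ≈ 34462.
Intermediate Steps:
C(F, Q) = (-19 + Q)/(-10 + F)
-465*(C(19, -18) - 70) = -465*((-19 - 18)/(-10 + 19) - 70) = -465*(-37/9 - 70) = -465*(-667/9) = 103385/3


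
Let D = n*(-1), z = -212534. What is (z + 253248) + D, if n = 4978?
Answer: 35736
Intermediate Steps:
D = -4978 (D = 4978*(-1) = -4978)
(z + 253248) + D = (-212534 + 253248) - 4978 = 40714 - 4978 = 35736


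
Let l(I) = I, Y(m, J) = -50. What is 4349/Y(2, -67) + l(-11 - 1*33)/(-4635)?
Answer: -4031083/46350 ≈ -86.970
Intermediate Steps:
4349/Y(2, -67) + l(-11 - 1*33)/(-4635) = 4349/(-50) + (-11 - 1*33)/(-4635) = 4349*(-1/50) + (-11 - 33)*(-1/4635) = -4349/50 - 44*(-1/4635) = -4349/50 + 44/4635 = -4031083/46350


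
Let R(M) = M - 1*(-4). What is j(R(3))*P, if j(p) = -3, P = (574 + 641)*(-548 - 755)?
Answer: 4749435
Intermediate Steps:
R(M) = 4 + M (R(M) = M + 4 = 4 + M)
P = -1583145 (P = 1215*(-1303) = -1583145)
j(R(3))*P = -3*(-1583145) = 4749435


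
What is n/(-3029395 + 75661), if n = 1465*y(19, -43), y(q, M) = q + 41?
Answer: -14650/492289 ≈ -0.029759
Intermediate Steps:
y(q, M) = 41 + q
n = 87900 (n = 1465*(41 + 19) = 1465*60 = 87900)
n/(-3029395 + 75661) = 87900/(-3029395 + 75661) = 87900/(-2953734) = 87900*(-1/2953734) = -14650/492289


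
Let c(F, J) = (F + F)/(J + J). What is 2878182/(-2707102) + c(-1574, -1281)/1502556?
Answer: -1384961574785101/1302640045956018 ≈ -1.0632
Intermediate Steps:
c(F, J) = F/J (c(F, J) = (2*F)/((2*J)) = (2*F)*(1/(2*J)) = F/J)
2878182/(-2707102) + c(-1574, -1281)/1502556 = 2878182/(-2707102) - 1574/(-1281)/1502556 = 2878182*(-1/2707102) - 1574*(-1/1281)*(1/1502556) = -1439091/1353551 + (1574/1281)*(1/1502556) = -1439091/1353551 + 787/962387118 = -1384961574785101/1302640045956018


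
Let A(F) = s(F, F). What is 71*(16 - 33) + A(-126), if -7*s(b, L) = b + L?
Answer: -1171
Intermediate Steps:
s(b, L) = -L/7 - b/7 (s(b, L) = -(b + L)/7 = -(L + b)/7 = -L/7 - b/7)
A(F) = -2*F/7 (A(F) = -F/7 - F/7 = -2*F/7)
71*(16 - 33) + A(-126) = 71*(16 - 33) - 2/7*(-126) = 71*(-17) + 36 = -1207 + 36 = -1171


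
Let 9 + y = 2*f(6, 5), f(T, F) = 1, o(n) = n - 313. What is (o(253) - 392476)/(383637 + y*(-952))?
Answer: -392536/390301 ≈ -1.0057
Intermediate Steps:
o(n) = -313 + n
y = -7 (y = -9 + 2*1 = -9 + 2 = -7)
(o(253) - 392476)/(383637 + y*(-952)) = ((-313 + 253) - 392476)/(383637 - 7*(-952)) = (-60 - 392476)/(383637 + 6664) = -392536/390301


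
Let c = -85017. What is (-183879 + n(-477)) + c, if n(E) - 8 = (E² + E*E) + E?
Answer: 185693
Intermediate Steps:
n(E) = 8 + E + 2*E² (n(E) = 8 + ((E² + E*E) + E) = 8 + ((E² + E²) + E) = 8 + (2*E² + E) = 8 + (E + 2*E²) = 8 + E + 2*E²)
(-183879 + n(-477)) + c = (-183879 + (8 - 477 + 2*(-477)²)) - 85017 = (-183879 + (8 - 477 + 2*227529)) - 85017 = (-183879 + (8 - 477 + 455058)) - 85017 = (-183879 + 454589) - 85017 = 270710 - 85017 = 185693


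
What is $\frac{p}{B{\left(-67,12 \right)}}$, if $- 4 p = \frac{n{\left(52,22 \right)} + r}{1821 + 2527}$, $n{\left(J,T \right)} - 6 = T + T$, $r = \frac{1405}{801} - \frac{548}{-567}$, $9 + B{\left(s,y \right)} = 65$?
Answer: $- \frac{2660437}{49148539776} \approx -5.4131 \cdot 10^{-5}$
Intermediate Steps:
$B{\left(s,y \right)} = 56$ ($B{\left(s,y \right)} = -9 + 65 = 56$)
$r = \frac{137287}{50463}$ ($r = 1405 \cdot \frac{1}{801} - - \frac{548}{567} = \frac{1405}{801} + \frac{548}{567} = \frac{137287}{50463} \approx 2.7205$)
$n{\left(J,T \right)} = 6 + 2 T$ ($n{\left(J,T \right)} = 6 + \left(T + T\right) = 6 + 2 T$)
$p = - \frac{2660437}{877652496}$ ($p = - \frac{\left(\left(6 + 2 \cdot 22\right) + \frac{137287}{50463}\right) \frac{1}{1821 + 2527}}{4} = - \frac{\left(\left(6 + 44\right) + \frac{137287}{50463}\right) \frac{1}{4348}}{4} = - \frac{\left(50 + \frac{137287}{50463}\right) \frac{1}{4348}}{4} = - \frac{\frac{2660437}{50463} \cdot \frac{1}{4348}}{4} = \left(- \frac{1}{4}\right) \frac{2660437}{219413124} = - \frac{2660437}{877652496} \approx -0.0030313$)
$\frac{p}{B{\left(-67,12 \right)}} = - \frac{2660437}{877652496 \cdot 56} = \left(- \frac{2660437}{877652496}\right) \frac{1}{56} = - \frac{2660437}{49148539776}$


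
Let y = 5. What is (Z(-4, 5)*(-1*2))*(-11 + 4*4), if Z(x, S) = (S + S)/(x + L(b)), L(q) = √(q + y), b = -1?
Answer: 50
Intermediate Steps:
L(q) = √(5 + q) (L(q) = √(q + 5) = √(5 + q))
Z(x, S) = 2*S/(2 + x) (Z(x, S) = (S + S)/(x + √(5 - 1)) = (2*S)/(x + √4) = (2*S)/(x + 2) = (2*S)/(2 + x) = 2*S/(2 + x))
(Z(-4, 5)*(-1*2))*(-11 + 4*4) = ((2*5/(2 - 4))*(-1*2))*(-11 + 4*4) = ((2*5/(-2))*(-2))*(-11 + 16) = ((2*5*(-½))*(-2))*5 = -5*(-2)*5 = 10*5 = 50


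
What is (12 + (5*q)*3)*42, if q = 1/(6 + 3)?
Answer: 574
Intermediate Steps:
q = ⅑ (q = 1/9 = ⅑ ≈ 0.11111)
(12 + (5*q)*3)*42 = (12 + (5*(⅑))*3)*42 = (12 + (5/9)*3)*42 = (12 + 5/3)*42 = (41/3)*42 = 574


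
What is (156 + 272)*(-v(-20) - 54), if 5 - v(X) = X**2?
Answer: 145948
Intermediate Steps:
v(X) = 5 - X**2
(156 + 272)*(-v(-20) - 54) = (156 + 272)*(-(5 - 1*(-20)**2) - 54) = 428*(-(5 - 1*400) - 54) = 428*(-(5 - 400) - 54) = 428*(-1*(-395) - 54) = 428*(395 - 54) = 428*341 = 145948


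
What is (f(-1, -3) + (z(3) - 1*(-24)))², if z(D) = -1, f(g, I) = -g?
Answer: 576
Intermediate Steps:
(f(-1, -3) + (z(3) - 1*(-24)))² = (-1*(-1) + (-1 - 1*(-24)))² = (1 + (-1 + 24))² = (1 + 23)² = 24² = 576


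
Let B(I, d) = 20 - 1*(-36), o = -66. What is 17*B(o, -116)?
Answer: 952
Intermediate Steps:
B(I, d) = 56 (B(I, d) = 20 + 36 = 56)
17*B(o, -116) = 17*56 = 952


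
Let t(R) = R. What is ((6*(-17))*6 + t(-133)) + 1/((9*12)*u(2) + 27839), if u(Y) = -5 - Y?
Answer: -20176834/27083 ≈ -745.00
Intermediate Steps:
((6*(-17))*6 + t(-133)) + 1/((9*12)*u(2) + 27839) = ((6*(-17))*6 - 133) + 1/((9*12)*(-5 - 1*2) + 27839) = (-102*6 - 133) + 1/(108*(-5 - 2) + 27839) = (-612 - 133) + 1/(108*(-7) + 27839) = -745 + 1/(-756 + 27839) = -745 + 1/27083 = -20176834/27083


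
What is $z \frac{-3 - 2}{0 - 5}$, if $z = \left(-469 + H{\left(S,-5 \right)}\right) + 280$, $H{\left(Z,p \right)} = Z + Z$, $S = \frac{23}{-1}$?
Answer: $-235$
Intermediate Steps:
$S = -23$ ($S = 23 \left(-1\right) = -23$)
$H{\left(Z,p \right)} = 2 Z$
$z = -235$ ($z = \left(-469 + 2 \left(-23\right)\right) + 280 = \left(-469 - 46\right) + 280 = -515 + 280 = -235$)
$z \frac{-3 - 2}{0 - 5} = - 235 \frac{-3 - 2}{0 - 5} = - 235 \left(- \frac{5}{-5}\right) = - 235 \left(\left(-5\right) \left(- \frac{1}{5}\right)\right) = \left(-235\right) 1 = -235$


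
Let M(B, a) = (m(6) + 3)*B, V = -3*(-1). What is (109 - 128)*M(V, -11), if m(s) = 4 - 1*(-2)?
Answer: -513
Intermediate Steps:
m(s) = 6 (m(s) = 4 + 2 = 6)
V = 3
M(B, a) = 9*B (M(B, a) = (6 + 3)*B = 9*B)
(109 - 128)*M(V, -11) = (109 - 128)*(9*3) = -19*27 = -513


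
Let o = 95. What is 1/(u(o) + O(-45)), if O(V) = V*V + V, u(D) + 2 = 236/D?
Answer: 95/188146 ≈ 0.00050493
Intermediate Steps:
u(D) = -2 + 236/D
O(V) = V + V**2 (O(V) = V**2 + V = V + V**2)
1/(u(o) + O(-45)) = 1/((-2 + 236/95) - 45*(1 - 45)) = 1/((-2 + 236*(1/95)) - 45*(-44)) = 1/((-2 + 236/95) + 1980) = 1/(46/95 + 1980) = 1/(188146/95) = 95/188146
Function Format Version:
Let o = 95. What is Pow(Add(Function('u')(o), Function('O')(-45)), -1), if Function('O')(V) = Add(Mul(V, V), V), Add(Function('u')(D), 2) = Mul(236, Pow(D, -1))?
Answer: Rational(95, 188146) ≈ 0.00050493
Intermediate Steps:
Function('u')(D) = Add(-2, Mul(236, Pow(D, -1)))
Function('O')(V) = Add(V, Pow(V, 2)) (Function('O')(V) = Add(Pow(V, 2), V) = Add(V, Pow(V, 2)))
Pow(Add(Function('u')(o), Function('O')(-45)), -1) = Pow(Add(Add(-2, Mul(236, Pow(95, -1))), Mul(-45, Add(1, -45))), -1) = Pow(Add(Add(-2, Mul(236, Rational(1, 95))), Mul(-45, -44)), -1) = Pow(Add(Add(-2, Rational(236, 95)), 1980), -1) = Pow(Add(Rational(46, 95), 1980), -1) = Pow(Rational(188146, 95), -1) = Rational(95, 188146)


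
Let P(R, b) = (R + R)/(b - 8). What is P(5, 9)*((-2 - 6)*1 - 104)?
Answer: -1120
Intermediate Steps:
P(R, b) = 2*R/(-8 + b) (P(R, b) = (2*R)/(-8 + b) = 2*R/(-8 + b))
P(5, 9)*((-2 - 6)*1 - 104) = (2*5/(-8 + 9))*((-2 - 6)*1 - 104) = (2*5/1)*(-8*1 - 104) = (2*5*1)*(-8 - 104) = 10*(-112) = -1120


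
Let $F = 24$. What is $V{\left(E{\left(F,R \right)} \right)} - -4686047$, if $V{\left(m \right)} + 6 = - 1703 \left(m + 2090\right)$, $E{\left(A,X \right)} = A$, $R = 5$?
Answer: $1085899$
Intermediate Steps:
$V{\left(m \right)} = -3559276 - 1703 m$ ($V{\left(m \right)} = -6 - 1703 \left(m + 2090\right) = -6 - 1703 \left(2090 + m\right) = -6 - \left(3559270 + 1703 m\right) = -3559276 - 1703 m$)
$V{\left(E{\left(F,R \right)} \right)} - -4686047 = \left(-3559276 - 40872\right) - -4686047 = \left(-3559276 - 40872\right) + 4686047 = -3600148 + 4686047 = 1085899$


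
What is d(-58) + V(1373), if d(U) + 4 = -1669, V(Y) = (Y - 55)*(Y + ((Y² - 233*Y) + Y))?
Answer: 2066577515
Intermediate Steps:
V(Y) = (-55 + Y)*(Y² - 231*Y) (V(Y) = (-55 + Y)*(Y + (Y² - 232*Y)) = (-55 + Y)*(Y² - 231*Y))
d(U) = -1673 (d(U) = -4 - 1669 = -1673)
d(-58) + V(1373) = -1673 + 1373*(12705 + 1373² - 286*1373) = -1673 + 1373*(12705 + 1885129 - 392678) = -1673 + 1373*1505156 = -1673 + 2066579188 = 2066577515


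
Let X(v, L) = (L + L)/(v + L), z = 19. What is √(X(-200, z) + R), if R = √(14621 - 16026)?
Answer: √(-6878 + 32761*I*√1405)/181 ≈ 4.3171 + 4.3413*I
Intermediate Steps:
X(v, L) = 2*L/(L + v) (X(v, L) = (2*L)/(L + v) = 2*L/(L + v))
R = I*√1405 (R = √(-1405) = I*√1405 ≈ 37.483*I)
√(X(-200, z) + R) = √(2*19/(19 - 200) + I*√1405) = √(2*19/(-181) + I*√1405) = √(2*19*(-1/181) + I*√1405) = √(-38/181 + I*√1405)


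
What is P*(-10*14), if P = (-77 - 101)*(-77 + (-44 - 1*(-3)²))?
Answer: -3239600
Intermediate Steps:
P = 23140 (P = -178*(-77 + (-44 - 1*9)) = -178*(-77 + (-44 - 9)) = -178*(-77 - 53) = -178*(-130) = 23140)
P*(-10*14) = 23140*(-10*14) = 23140*(-140) = -3239600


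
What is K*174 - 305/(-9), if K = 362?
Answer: 567197/9 ≈ 63022.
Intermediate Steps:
K*174 - 305/(-9) = 362*174 - 305/(-9) = 62988 - 305*(-⅑) = 62988 + 305/9 = 567197/9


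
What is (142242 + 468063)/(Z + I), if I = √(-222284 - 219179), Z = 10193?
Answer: 6220838865/104338712 - 610305*I*√441463/104338712 ≈ 59.622 - 3.8864*I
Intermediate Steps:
I = I*√441463 (I = √(-441463) = I*√441463 ≈ 664.43*I)
(142242 + 468063)/(Z + I) = (142242 + 468063)/(10193 + I*√441463) = 610305/(10193 + I*√441463)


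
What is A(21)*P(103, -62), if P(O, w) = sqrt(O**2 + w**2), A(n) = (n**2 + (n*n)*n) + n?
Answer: 9723*sqrt(14453) ≈ 1.1689e+6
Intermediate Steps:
A(n) = n + n**2 + n**3 (A(n) = (n**2 + n**2*n) + n = (n**2 + n**3) + n = n + n**2 + n**3)
A(21)*P(103, -62) = (21*(1 + 21 + 21**2))*sqrt(103**2 + (-62)**2) = (21*(1 + 21 + 441))*sqrt(10609 + 3844) = (21*463)*sqrt(14453) = 9723*sqrt(14453)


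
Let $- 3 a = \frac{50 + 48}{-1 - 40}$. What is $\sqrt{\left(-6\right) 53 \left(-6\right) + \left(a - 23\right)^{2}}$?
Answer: $\frac{\sqrt{36324493}}{123} \approx 49.0$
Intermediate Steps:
$a = \frac{98}{123}$ ($a = - \frac{\left(50 + 48\right) \frac{1}{-1 - 40}}{3} = - \frac{98 \frac{1}{-41}}{3} = - \frac{98 \left(- \frac{1}{41}\right)}{3} = \left(- \frac{1}{3}\right) \left(- \frac{98}{41}\right) = \frac{98}{123} \approx 0.79675$)
$\sqrt{\left(-6\right) 53 \left(-6\right) + \left(a - 23\right)^{2}} = \sqrt{\left(-6\right) 53 \left(-6\right) + \left(\frac{98}{123} - 23\right)^{2}} = \sqrt{\left(-318\right) \left(-6\right) + \left(- \frac{2731}{123}\right)^{2}} = \sqrt{1908 + \frac{7458361}{15129}} = \sqrt{\frac{36324493}{15129}} = \frac{\sqrt{36324493}}{123}$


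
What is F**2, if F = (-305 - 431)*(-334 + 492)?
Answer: 13522898944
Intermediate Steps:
F = -116288 (F = -736*158 = -116288)
F**2 = (-116288)**2 = 13522898944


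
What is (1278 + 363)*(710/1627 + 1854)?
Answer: 4951172688/1627 ≈ 3.0431e+6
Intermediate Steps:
(1278 + 363)*(710/1627 + 1854) = 1641*(710*(1/1627) + 1854) = 1641*(710/1627 + 1854) = 1641*(3017168/1627) = 4951172688/1627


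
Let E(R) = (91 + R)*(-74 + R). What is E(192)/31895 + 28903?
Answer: 921894579/31895 ≈ 28904.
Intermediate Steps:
E(R) = (-74 + R)*(91 + R)
E(192)/31895 + 28903 = (-6734 + 192² + 17*192)/31895 + 28903 = (-6734 + 36864 + 3264)*(1/31895) + 28903 = 33394*(1/31895) + 28903 = 33394/31895 + 28903 = 921894579/31895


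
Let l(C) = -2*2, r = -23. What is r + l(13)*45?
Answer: -203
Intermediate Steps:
l(C) = -4
r + l(13)*45 = -23 - 4*45 = -23 - 180 = -203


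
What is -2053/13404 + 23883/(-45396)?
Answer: -1913545/2817074 ≈ -0.67927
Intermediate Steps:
-2053/13404 + 23883/(-45396) = -2053*1/13404 + 23883*(-1/45396) = -2053/13404 - 7961/15132 = -1913545/2817074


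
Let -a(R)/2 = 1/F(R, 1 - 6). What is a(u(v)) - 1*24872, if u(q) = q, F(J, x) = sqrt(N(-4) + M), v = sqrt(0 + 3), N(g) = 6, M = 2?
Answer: -24872 - sqrt(2)/2 ≈ -24873.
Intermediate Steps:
v = sqrt(3) ≈ 1.7320
F(J, x) = 2*sqrt(2) (F(J, x) = sqrt(6 + 2) = sqrt(8) = 2*sqrt(2))
a(R) = -sqrt(2)/2 (a(R) = -2*sqrt(2)/4 = -sqrt(2)/2)
a(u(v)) - 1*24872 = -sqrt(2)/2 - 1*24872 = -sqrt(2)/2 - 24872 = -24872 - sqrt(2)/2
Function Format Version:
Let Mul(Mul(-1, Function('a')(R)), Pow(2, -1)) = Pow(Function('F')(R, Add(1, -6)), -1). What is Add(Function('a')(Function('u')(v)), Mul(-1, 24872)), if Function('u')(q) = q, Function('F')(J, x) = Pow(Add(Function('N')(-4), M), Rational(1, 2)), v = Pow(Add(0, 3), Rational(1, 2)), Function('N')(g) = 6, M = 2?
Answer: Add(-24872, Mul(Rational(-1, 2), Pow(2, Rational(1, 2)))) ≈ -24873.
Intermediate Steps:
v = Pow(3, Rational(1, 2)) ≈ 1.7320
Function('F')(J, x) = Mul(2, Pow(2, Rational(1, 2))) (Function('F')(J, x) = Pow(Add(6, 2), Rational(1, 2)) = Pow(8, Rational(1, 2)) = Mul(2, Pow(2, Rational(1, 2))))
Function('a')(R) = Mul(Rational(-1, 2), Pow(2, Rational(1, 2))) (Function('a')(R) = Mul(-2, Pow(Mul(2, Pow(2, Rational(1, 2))), -1)) = Mul(-2, Mul(Rational(1, 4), Pow(2, Rational(1, 2)))) = Mul(Rational(-1, 2), Pow(2, Rational(1, 2))))
Add(Function('a')(Function('u')(v)), Mul(-1, 24872)) = Add(Mul(Rational(-1, 2), Pow(2, Rational(1, 2))), Mul(-1, 24872)) = Add(Mul(Rational(-1, 2), Pow(2, Rational(1, 2))), -24872) = Add(-24872, Mul(Rational(-1, 2), Pow(2, Rational(1, 2))))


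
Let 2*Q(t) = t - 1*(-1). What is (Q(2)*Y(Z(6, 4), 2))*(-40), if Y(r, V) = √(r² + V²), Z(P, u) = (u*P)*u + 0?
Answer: -120*√2305 ≈ -5761.3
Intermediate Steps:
Q(t) = ½ + t/2 (Q(t) = (t - 1*(-1))/2 = (t + 1)/2 = (1 + t)/2 = ½ + t/2)
Z(P, u) = P*u² (Z(P, u) = (P*u)*u + 0 = P*u² + 0 = P*u²)
Y(r, V) = √(V² + r²)
(Q(2)*Y(Z(6, 4), 2))*(-40) = ((½ + (½)*2)*√(2² + (6*4²)²))*(-40) = ((½ + 1)*√(4 + (6*16)²))*(-40) = (3*√(4 + 96²)/2)*(-40) = (3*√(4 + 9216)/2)*(-40) = (3*√9220/2)*(-40) = (3*(2*√2305)/2)*(-40) = (3*√2305)*(-40) = -120*√2305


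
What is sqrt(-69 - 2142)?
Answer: I*sqrt(2211) ≈ 47.021*I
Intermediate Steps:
sqrt(-69 - 2142) = sqrt(-2211) = I*sqrt(2211)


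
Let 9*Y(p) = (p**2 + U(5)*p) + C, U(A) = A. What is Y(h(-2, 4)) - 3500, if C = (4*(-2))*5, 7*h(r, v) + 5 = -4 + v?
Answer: -1545610/441 ≈ -3504.8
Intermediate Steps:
h(r, v) = -9/7 + v/7 (h(r, v) = -5/7 + (-4 + v)/7 = -5/7 + (-4/7 + v/7) = -9/7 + v/7)
C = -40 (C = -8*5 = -40)
Y(p) = -40/9 + p**2/9 + 5*p/9 (Y(p) = ((p**2 + 5*p) - 40)/9 = (-40 + p**2 + 5*p)/9 = -40/9 + p**2/9 + 5*p/9)
Y(h(-2, 4)) - 3500 = (-40/9 + (-9/7 + (1/7)*4)**2/9 + 5*(-9/7 + (1/7)*4)/9) - 3500 = (-40/9 + (-9/7 + 4/7)**2/9 + 5*(-9/7 + 4/7)/9) - 3500 = (-40/9 + (-5/7)**2/9 + (5/9)*(-5/7)) - 3500 = (-40/9 + (1/9)*(25/49) - 25/63) - 3500 = (-40/9 + 25/441 - 25/63) - 3500 = -2110/441 - 3500 = -1545610/441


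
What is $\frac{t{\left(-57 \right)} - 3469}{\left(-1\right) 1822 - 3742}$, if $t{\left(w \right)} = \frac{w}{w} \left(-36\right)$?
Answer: $\frac{3505}{5564} \approx 0.62994$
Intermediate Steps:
$t{\left(w \right)} = -36$ ($t{\left(w \right)} = 1 \left(-36\right) = -36$)
$\frac{t{\left(-57 \right)} - 3469}{\left(-1\right) 1822 - 3742} = \frac{-36 - 3469}{\left(-1\right) 1822 - 3742} = - \frac{3505}{-1822 - 3742} = - \frac{3505}{-5564} = \left(-3505\right) \left(- \frac{1}{5564}\right) = \frac{3505}{5564}$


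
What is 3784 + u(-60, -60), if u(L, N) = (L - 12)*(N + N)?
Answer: 12424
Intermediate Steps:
u(L, N) = 2*N*(-12 + L) (u(L, N) = (-12 + L)*(2*N) = 2*N*(-12 + L))
3784 + u(-60, -60) = 3784 + 2*(-60)*(-12 - 60) = 3784 + 2*(-60)*(-72) = 3784 + 8640 = 12424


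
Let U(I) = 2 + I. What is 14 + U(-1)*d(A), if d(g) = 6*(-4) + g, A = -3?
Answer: -13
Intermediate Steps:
d(g) = -24 + g
14 + U(-1)*d(A) = 14 + (2 - 1)*(-24 - 3) = 14 + 1*(-27) = 14 - 27 = -13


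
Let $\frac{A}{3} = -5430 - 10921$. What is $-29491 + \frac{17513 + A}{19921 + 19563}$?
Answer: $- \frac{291113546}{9871} \approx -29492.0$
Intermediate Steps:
$A = -49053$ ($A = 3 \left(-5430 - 10921\right) = 3 \left(-16351\right) = -49053$)
$-29491 + \frac{17513 + A}{19921 + 19563} = -29491 + \frac{17513 - 49053}{19921 + 19563} = -29491 - \frac{31540}{39484} = -29491 - \frac{7885}{9871} = - \frac{291113546}{9871}$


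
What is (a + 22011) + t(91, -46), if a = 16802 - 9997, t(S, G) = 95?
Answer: 28911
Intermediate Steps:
a = 6805
(a + 22011) + t(91, -46) = (6805 + 22011) + 95 = 28816 + 95 = 28911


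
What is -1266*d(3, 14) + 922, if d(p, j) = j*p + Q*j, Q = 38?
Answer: -725762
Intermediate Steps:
d(p, j) = 38*j + j*p (d(p, j) = j*p + 38*j = 38*j + j*p)
-1266*d(3, 14) + 922 = -17724*(38 + 3) + 922 = -17724*41 + 922 = -1266*574 + 922 = -726684 + 922 = -725762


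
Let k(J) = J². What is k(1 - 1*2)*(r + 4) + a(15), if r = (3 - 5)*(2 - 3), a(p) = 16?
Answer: 22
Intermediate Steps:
r = 2 (r = -2*(-1) = 2)
k(1 - 1*2)*(r + 4) + a(15) = (1 - 1*2)²*(2 + 4) + 16 = (1 - 2)²*6 + 16 = (-1)²*6 + 16 = 1*6 + 16 = 6 + 16 = 22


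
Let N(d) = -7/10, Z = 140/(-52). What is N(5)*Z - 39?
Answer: -965/26 ≈ -37.115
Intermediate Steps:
Z = -35/13 (Z = 140*(-1/52) = -35/13 ≈ -2.6923)
N(d) = -7/10 (N(d) = -7*1/10 = -7/10)
N(5)*Z - 39 = -7/10*(-35/13) - 39 = 49/26 - 39 = -965/26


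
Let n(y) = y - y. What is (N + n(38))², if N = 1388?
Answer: 1926544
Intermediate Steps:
n(y) = 0
(N + n(38))² = (1388 + 0)² = 1388² = 1926544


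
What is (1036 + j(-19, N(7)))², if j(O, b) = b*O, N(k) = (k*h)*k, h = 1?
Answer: 11025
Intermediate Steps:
N(k) = k² (N(k) = (k*1)*k = k*k = k²)
j(O, b) = O*b
(1036 + j(-19, N(7)))² = (1036 - 19*7²)² = (1036 - 19*49)² = (1036 - 931)² = 105² = 11025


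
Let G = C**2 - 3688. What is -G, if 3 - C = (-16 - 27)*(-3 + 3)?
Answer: 3679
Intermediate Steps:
C = 3 (C = 3 - (-16 - 27)*(-3 + 3) = 3 - (-43)*0 = 3 - 1*0 = 3 + 0 = 3)
G = -3679 (G = 3**2 - 3688 = 9 - 3688 = -3679)
-G = -1*(-3679) = 3679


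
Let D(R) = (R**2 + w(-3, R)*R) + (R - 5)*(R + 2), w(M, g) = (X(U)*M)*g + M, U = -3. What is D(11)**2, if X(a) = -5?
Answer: 3924361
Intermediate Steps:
w(M, g) = M - 5*M*g (w(M, g) = (-5*M)*g + M = -5*M*g + M = M - 5*M*g)
D(R) = R**2 + R*(-3 + 15*R) + (-5 + R)*(2 + R) (D(R) = (R**2 + (-3*(1 - 5*R))*R) + (R - 5)*(R + 2) = (R**2 + (-3 + 15*R)*R) + (-5 + R)*(2 + R) = (R**2 + R*(-3 + 15*R)) + (-5 + R)*(2 + R) = R**2 + R*(-3 + 15*R) + (-5 + R)*(2 + R))
D(11)**2 = (-10 - 6*11 + 17*11**2)**2 = (-10 - 66 + 17*121)**2 = (-10 - 66 + 2057)**2 = 1981**2 = 3924361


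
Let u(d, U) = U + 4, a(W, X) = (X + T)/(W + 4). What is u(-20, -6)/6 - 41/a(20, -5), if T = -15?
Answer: 733/15 ≈ 48.867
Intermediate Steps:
a(W, X) = (-15 + X)/(4 + W) (a(W, X) = (X - 15)/(W + 4) = (-15 + X)/(4 + W))
u(d, U) = 4 + U
u(-20, -6)/6 - 41/a(20, -5) = (4 - 6)/6 - 41*(4 + 20)/(-15 - 5) = -2*⅙ - 41/(-20/24) = -⅓ - 41/((1/24)*(-20)) = -⅓ - 41/(-⅚) = -⅓ - 41*(-6/5) = -⅓ + 246/5 = 733/15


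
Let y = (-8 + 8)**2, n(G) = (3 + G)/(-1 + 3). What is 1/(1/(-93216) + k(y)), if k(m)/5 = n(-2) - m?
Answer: 93216/233039 ≈ 0.40000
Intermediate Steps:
n(G) = 3/2 + G/2 (n(G) = (3 + G)/2 = (3 + G)*(1/2) = 3/2 + G/2)
y = 0 (y = 0**2 = 0)
k(m) = 5/2 - 5*m (k(m) = 5*((3/2 + (1/2)*(-2)) - m) = 5*((3/2 - 1) - m) = 5*(1/2 - m) = 5/2 - 5*m)
1/(1/(-93216) + k(y)) = 1/(1/(-93216) + (5/2 - 5*0)) = 1/(-1/93216 + (5/2 + 0)) = 1/(-1/93216 + 5/2) = 1/(233039/93216) = 93216/233039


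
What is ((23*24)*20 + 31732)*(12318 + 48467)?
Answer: 2599896020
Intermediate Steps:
((23*24)*20 + 31732)*(12318 + 48467) = (552*20 + 31732)*60785 = (11040 + 31732)*60785 = 42772*60785 = 2599896020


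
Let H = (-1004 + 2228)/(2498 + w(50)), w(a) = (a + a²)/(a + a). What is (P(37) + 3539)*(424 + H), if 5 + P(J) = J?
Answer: 7650424696/5047 ≈ 1.5158e+6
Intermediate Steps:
P(J) = -5 + J
w(a) = (a + a²)/(2*a) (w(a) = (a + a²)/((2*a)) = (a + a²)*(1/(2*a)) = (a + a²)/(2*a))
H = 2448/5047 (H = (-1004 + 2228)/(2498 + (½ + (½)*50)) = 1224/(2498 + (½ + 25)) = 1224/(2498 + 51/2) = 1224/(5047/2) = 1224*(2/5047) = 2448/5047 ≈ 0.48504)
(P(37) + 3539)*(424 + H) = ((-5 + 37) + 3539)*(424 + 2448/5047) = (32 + 3539)*(2142376/5047) = 3571*(2142376/5047) = 7650424696/5047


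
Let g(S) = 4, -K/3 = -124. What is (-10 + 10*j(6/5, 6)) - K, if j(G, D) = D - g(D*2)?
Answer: -362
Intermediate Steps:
K = 372 (K = -3*(-124) = 372)
j(G, D) = -4 + D (j(G, D) = D - 1*4 = D - 4 = -4 + D)
(-10 + 10*j(6/5, 6)) - K = (-10 + 10*(-4 + 6)) - 1*372 = (-10 + 10*2) - 372 = (-10 + 20) - 372 = 10 - 372 = -362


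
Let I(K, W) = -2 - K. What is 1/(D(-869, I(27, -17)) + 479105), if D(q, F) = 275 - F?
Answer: 1/479409 ≈ 2.0859e-6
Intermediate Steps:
1/(D(-869, I(27, -17)) + 479105) = 1/((275 - (-2 - 1*27)) + 479105) = 1/((275 - (-2 - 27)) + 479105) = 1/((275 - 1*(-29)) + 479105) = 1/((275 + 29) + 479105) = 1/(304 + 479105) = 1/479409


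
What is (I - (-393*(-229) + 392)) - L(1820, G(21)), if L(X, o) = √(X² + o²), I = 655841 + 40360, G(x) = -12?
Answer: 605812 - 4*√207034 ≈ 6.0399e+5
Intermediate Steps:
I = 696201
(I - (-393*(-229) + 392)) - L(1820, G(21)) = (696201 - (-393*(-229) + 392)) - √(1820² + (-12)²) = (696201 - (89997 + 392)) - √(3312400 + 144) = (696201 - 1*90389) - √3312544 = (696201 - 90389) - 4*√207034 = 605812 - 4*√207034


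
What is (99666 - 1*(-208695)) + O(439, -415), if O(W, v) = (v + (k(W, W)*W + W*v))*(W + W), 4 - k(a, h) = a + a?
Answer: -496890747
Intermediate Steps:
k(a, h) = 4 - 2*a (k(a, h) = 4 - (a + a) = 4 - 2*a)
O(W, v) = 2*W*(v + W*v + W*(4 - 2*W)) (O(W, v) = (v + ((4 - 2*W)*W + W*v))*(W + W) = (v + (W*(4 - 2*W) + W*v))*(2*W) = (v + (W*v + W*(4 - 2*W)))*(2*W) = (v + W*v + W*(4 - 2*W))*(2*W) = 2*W*(v + W*v + W*(4 - 2*W)))
(99666 - 1*(-208695)) + O(439, -415) = (99666 - 1*(-208695)) + 2*439*(-415 + 439*(-415) - 2*439*(-2 + 439)) = (99666 + 208695) + 2*439*(-415 - 182185 - 2*439*437) = 308361 + 2*439*(-415 - 182185 - 383686) = 308361 + 2*439*(-566286) = 308361 - 497199108 = -496890747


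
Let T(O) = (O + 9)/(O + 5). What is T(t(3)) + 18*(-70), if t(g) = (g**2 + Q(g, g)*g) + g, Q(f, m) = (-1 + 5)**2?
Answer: -81831/65 ≈ -1258.9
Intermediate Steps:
Q(f, m) = 16 (Q(f, m) = 4**2 = 16)
t(g) = g**2 + 17*g (t(g) = (g**2 + 16*g) + g = g**2 + 17*g)
T(O) = (9 + O)/(5 + O)
T(t(3)) + 18*(-70) = (9 + 3*(17 + 3))/(5 + 3*(17 + 3)) + 18*(-70) = (9 + 3*20)/(5 + 3*20) - 1260 = (9 + 60)/(5 + 60) - 1260 = 69/65 - 1260 = -81831/65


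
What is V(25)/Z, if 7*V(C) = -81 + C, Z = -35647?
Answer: 8/35647 ≈ 0.00022442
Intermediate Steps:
V(C) = -81/7 + C/7 (V(C) = (-81 + C)/7 = -81/7 + C/7)
V(25)/Z = (-81/7 + (⅐)*25)/(-35647) = (-81/7 + 25/7)*(-1/35647) = -8*(-1/35647) = 8/35647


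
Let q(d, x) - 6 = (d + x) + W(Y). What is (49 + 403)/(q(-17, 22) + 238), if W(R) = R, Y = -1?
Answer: 113/62 ≈ 1.8226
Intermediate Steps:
q(d, x) = 5 + d + x (q(d, x) = 6 + ((d + x) - 1) = 6 + (-1 + d + x) = 5 + d + x)
(49 + 403)/(q(-17, 22) + 238) = (49 + 403)/((5 - 17 + 22) + 238) = 452/(10 + 238) = 452/248 = 452*(1/248) = 113/62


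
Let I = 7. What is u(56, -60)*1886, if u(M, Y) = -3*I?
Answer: -39606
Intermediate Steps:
u(M, Y) = -21 (u(M, Y) = -3*7 = -21)
u(56, -60)*1886 = -21*1886 = -39606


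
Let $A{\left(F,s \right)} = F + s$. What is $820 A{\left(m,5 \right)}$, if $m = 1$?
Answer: $4920$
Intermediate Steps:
$820 A{\left(m,5 \right)} = 820 \left(1 + 5\right) = 820 \cdot 6 = 4920$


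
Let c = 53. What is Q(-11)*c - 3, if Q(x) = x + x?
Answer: -1169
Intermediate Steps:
Q(x) = 2*x
Q(-11)*c - 3 = (2*(-11))*53 - 3 = -22*53 - 3 = -1166 - 3 = -1169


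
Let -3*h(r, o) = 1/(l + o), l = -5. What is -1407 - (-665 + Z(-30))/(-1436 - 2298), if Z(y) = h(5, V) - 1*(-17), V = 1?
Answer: -63052631/44808 ≈ -1407.2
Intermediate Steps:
h(r, o) = -1/(3*(-5 + o))
Z(y) = 205/12 (Z(y) = -1/(-15 + 3*1) - 1*(-17) = -1/(-15 + 3) + 17 = -1/(-12) + 17 = -1*(-1/12) + 17 = 1/12 + 17 = 205/12)
-1407 - (-665 + Z(-30))/(-1436 - 2298) = -1407 - (-665 + 205/12)/(-1436 - 2298) = -1407 - (-7775)/(12*(-3734)) = -1407 - (-7775)*(-1)/(12*3734) = -1407 - 1*7775/44808 = -1407 - 7775/44808 = -63052631/44808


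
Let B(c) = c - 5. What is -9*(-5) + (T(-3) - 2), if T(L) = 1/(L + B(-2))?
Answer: 429/10 ≈ 42.900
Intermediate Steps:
B(c) = -5 + c
T(L) = 1/(-7 + L) (T(L) = 1/(L + (-5 - 2)) = 1/(L - 7) = 1/(-7 + L))
-9*(-5) + (T(-3) - 2) = -9*(-5) + (1/(-7 - 3) - 2) = 45 + (1/(-10) - 2) = 45 + (-⅒ - 2) = 45 - 21/10 = 429/10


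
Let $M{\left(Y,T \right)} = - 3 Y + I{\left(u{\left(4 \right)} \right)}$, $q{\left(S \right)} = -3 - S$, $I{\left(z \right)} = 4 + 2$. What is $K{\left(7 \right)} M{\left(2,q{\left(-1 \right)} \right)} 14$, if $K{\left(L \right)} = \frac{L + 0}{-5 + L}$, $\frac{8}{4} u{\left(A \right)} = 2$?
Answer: $0$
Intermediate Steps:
$u{\left(A \right)} = 1$ ($u{\left(A \right)} = \frac{1}{2} \cdot 2 = 1$)
$I{\left(z \right)} = 6$
$M{\left(Y,T \right)} = 6 - 3 Y$ ($M{\left(Y,T \right)} = - 3 Y + 6 = 6 - 3 Y$)
$K{\left(L \right)} = \frac{L}{-5 + L}$
$K{\left(7 \right)} M{\left(2,q{\left(-1 \right)} \right)} 14 = \frac{7}{-5 + 7} \left(6 - 6\right) 14 = \frac{7}{2} \left(6 - 6\right) 14 = 7 \cdot \frac{1}{2} \cdot 0 \cdot 14 = \frac{7}{2} \cdot 0 \cdot 14 = 0 \cdot 14 = 0$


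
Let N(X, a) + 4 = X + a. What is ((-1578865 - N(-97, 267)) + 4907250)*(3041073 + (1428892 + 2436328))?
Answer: 22985655582167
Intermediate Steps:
N(X, a) = -4 + X + a (N(X, a) = -4 + (X + a) = -4 + X + a)
((-1578865 - N(-97, 267)) + 4907250)*(3041073 + (1428892 + 2436328)) = ((-1578865 - (-4 - 97 + 267)) + 4907250)*(3041073 + (1428892 + 2436328)) = ((-1578865 - 1*166) + 4907250)*(3041073 + 3865220) = ((-1578865 - 166) + 4907250)*6906293 = (-1579031 + 4907250)*6906293 = 3328219*6906293 = 22985655582167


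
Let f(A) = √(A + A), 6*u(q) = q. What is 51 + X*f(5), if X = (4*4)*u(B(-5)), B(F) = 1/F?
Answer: 51 - 8*√10/15 ≈ 49.313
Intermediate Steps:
u(q) = q/6
f(A) = √2*√A (f(A) = √(2*A) = √2*√A)
X = -8/15 (X = (4*4)*((⅙)/(-5)) = 16*((⅙)*(-⅕)) = 16*(-1/30) = -8/15 ≈ -0.53333)
51 + X*f(5) = 51 - 8*√2*√5/15 = 51 - 8*√10/15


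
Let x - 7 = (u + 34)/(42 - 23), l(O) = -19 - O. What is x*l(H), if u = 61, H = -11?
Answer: -96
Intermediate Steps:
x = 12 (x = 7 + (61 + 34)/(42 - 23) = 7 + 95/19 = 7 + 95*(1/19) = 7 + 5 = 12)
x*l(H) = 12*(-19 - 1*(-11)) = 12*(-19 + 11) = 12*(-8) = -96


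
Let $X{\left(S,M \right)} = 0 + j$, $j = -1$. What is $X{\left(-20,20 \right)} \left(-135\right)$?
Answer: $135$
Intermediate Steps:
$X{\left(S,M \right)} = -1$ ($X{\left(S,M \right)} = 0 - 1 = -1$)
$X{\left(-20,20 \right)} \left(-135\right) = \left(-1\right) \left(-135\right) = 135$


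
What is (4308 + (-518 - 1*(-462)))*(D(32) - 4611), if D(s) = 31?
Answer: -19474160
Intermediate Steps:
(4308 + (-518 - 1*(-462)))*(D(32) - 4611) = (4308 + (-518 - 1*(-462)))*(31 - 4611) = (4308 + (-518 + 462))*(-4580) = (4308 - 56)*(-4580) = 4252*(-4580) = -19474160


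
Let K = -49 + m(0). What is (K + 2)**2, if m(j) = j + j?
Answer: 2209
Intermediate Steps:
m(j) = 2*j
K = -49 (K = -49 + 2*0 = -49 + 0 = -49)
(K + 2)**2 = (-49 + 2)**2 = (-47)**2 = 2209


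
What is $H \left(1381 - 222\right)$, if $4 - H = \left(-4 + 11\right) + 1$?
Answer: $-4636$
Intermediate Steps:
$H = -4$ ($H = 4 - \left(\left(-4 + 11\right) + 1\right) = 4 - \left(7 + 1\right) = 4 - 8 = -4$)
$H \left(1381 - 222\right) = - 4 \left(1381 - 222\right) = \left(-4\right) 1159 = -4636$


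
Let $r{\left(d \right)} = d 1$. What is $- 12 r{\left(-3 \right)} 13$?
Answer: $468$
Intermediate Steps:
$r{\left(d \right)} = d$
$- 12 r{\left(-3 \right)} 13 = \left(-12\right) \left(-3\right) 13 = 36 \cdot 13 = 468$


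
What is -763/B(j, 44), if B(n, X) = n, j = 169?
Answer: -763/169 ≈ -4.5148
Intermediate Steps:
-763/B(j, 44) = -763/169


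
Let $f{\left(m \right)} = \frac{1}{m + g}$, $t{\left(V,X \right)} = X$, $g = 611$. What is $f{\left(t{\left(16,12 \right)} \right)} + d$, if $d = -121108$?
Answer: $- \frac{75450283}{623} \approx -1.2111 \cdot 10^{5}$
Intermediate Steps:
$f{\left(m \right)} = \frac{1}{611 + m}$ ($f{\left(m \right)} = \frac{1}{m + 611} = \frac{1}{611 + m}$)
$f{\left(t{\left(16,12 \right)} \right)} + d = \frac{1}{611 + 12} - 121108 = \frac{1}{623} - 121108 = - \frac{75450283}{623}$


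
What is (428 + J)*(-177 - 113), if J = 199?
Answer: -181830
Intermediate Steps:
(428 + J)*(-177 - 113) = (428 + 199)*(-177 - 113) = 627*(-290) = -181830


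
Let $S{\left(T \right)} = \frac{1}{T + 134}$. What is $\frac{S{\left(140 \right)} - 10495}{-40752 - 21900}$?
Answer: $\frac{958543}{5722216} \approx 0.16751$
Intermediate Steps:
$S{\left(T \right)} = \frac{1}{134 + T}$
$\frac{S{\left(140 \right)} - 10495}{-40752 - 21900} = \frac{\frac{1}{134 + 140} - 10495}{-40752 - 21900} = \frac{\frac{1}{274} - 10495}{-40752 - 21900} = - \frac{2875629}{274 \left(-62652\right)} = \left(- \frac{2875629}{274}\right) \left(- \frac{1}{62652}\right) = \frac{958543}{5722216}$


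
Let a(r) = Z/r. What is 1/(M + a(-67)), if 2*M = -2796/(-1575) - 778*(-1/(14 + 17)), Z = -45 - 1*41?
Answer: 1090425/16050607 ≈ 0.067937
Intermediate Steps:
Z = -86 (Z = -45 - 41 = -86)
a(r) = -86/r
M = 218671/16275 (M = (-2796/(-1575) - 778*(-1/(14 + 17)))/2 = (-2796*(-1/1575) - 778/(31*(-1)))/2 = (932/525 - 778/(-31))/2 = (932/525 - 778*(-1/31))/2 = (932/525 + 778/31)/2 = (½)*(437342/16275) = 218671/16275 ≈ 13.436)
1/(M + a(-67)) = 1/(218671/16275 - 86/(-67)) = 1/(218671/16275 - 86*(-1/67)) = 1/(218671/16275 + 86/67) = 1/(16050607/1090425) = 1090425/16050607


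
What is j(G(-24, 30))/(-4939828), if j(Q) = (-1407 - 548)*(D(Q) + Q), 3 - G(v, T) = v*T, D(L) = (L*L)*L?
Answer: 369430279725/2469914 ≈ 1.4957e+5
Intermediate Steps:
D(L) = L**3 (D(L) = L**2*L = L**3)
G(v, T) = 3 - T*v (G(v, T) = 3 - v*T = 3 - T*v)
j(Q) = -1955*Q - 1955*Q**3 (j(Q) = (-1407 - 548)*(Q**3 + Q) = -1955*(Q + Q**3) = -1955*Q - 1955*Q**3)
j(G(-24, 30))/(-4939828) = (1955*(3 - 1*30*(-24))*(-1 - (3 - 1*30*(-24))**2))/(-4939828) = (1955*(3 + 720)*(-1 - (3 + 720)**2))*(-1/4939828) = (1955*723*(-1 - 1*723**2))*(-1/4939828) = (1955*723*(-1 - 1*522729))*(-1/4939828) = (1955*723*(-1 - 522729))*(-1/4939828) = (1955*723*(-522730))*(-1/4939828) = -738860559450*(-1/4939828) = 369430279725/2469914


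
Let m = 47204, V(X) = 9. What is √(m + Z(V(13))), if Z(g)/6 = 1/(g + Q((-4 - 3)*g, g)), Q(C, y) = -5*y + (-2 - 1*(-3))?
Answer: 11*√477890/35 ≈ 217.26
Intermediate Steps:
Q(C, y) = 1 - 5*y (Q(C, y) = -5*y + (-2 + 3) = -5*y + 1 = 1 - 5*y)
Z(g) = 6/(1 - 4*g) (Z(g) = 6/(g + (1 - 5*g)) = 6/(1 - 4*g))
√(m + Z(V(13))) = √(47204 - 6/(-1 + 4*9)) = √(47204 - 6/(-1 + 36)) = √(47204 - 6/35) = √(1652134/35) = 11*√477890/35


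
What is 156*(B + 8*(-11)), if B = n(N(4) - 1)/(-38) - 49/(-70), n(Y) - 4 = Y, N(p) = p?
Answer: -1296516/95 ≈ -13648.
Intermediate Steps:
n(Y) = 4 + Y
B = 49/95 (B = (4 + (4 - 1))/(-38) - 49/(-70) = (4 + 3)*(-1/38) - 49*(-1/70) = 7*(-1/38) + 7/10 = -7/38 + 7/10 = 49/95 ≈ 0.51579)
156*(B + 8*(-11)) = 156*(49/95 + 8*(-11)) = 156*(49/95 - 88) = 156*(-8311/95) = -1296516/95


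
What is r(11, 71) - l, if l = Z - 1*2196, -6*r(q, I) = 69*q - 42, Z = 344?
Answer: 3465/2 ≈ 1732.5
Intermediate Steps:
r(q, I) = 7 - 23*q/2 (r(q, I) = -(69*q - 42)/6 = -(-42 + 69*q)/6 = 7 - 23*q/2)
l = -1852 (l = 344 - 1*2196 = 344 - 2196 = -1852)
r(11, 71) - l = (7 - 23/2*11) - 1*(-1852) = (7 - 253/2) + 1852 = -239/2 + 1852 = 3465/2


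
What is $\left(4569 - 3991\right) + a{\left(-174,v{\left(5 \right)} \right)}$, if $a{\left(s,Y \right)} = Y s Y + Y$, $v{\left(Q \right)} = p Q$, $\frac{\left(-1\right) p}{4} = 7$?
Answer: $-3409962$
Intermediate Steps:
$p = -28$ ($p = \left(-4\right) 7 = -28$)
$v{\left(Q \right)} = - 28 Q$
$a{\left(s,Y \right)} = Y + s Y^{2}$ ($a{\left(s,Y \right)} = s Y^{2} + Y = Y + s Y^{2}$)
$\left(4569 - 3991\right) + a{\left(-174,v{\left(5 \right)} \right)} = \left(4569 - 3991\right) + \left(-28\right) 5 \left(1 + \left(-28\right) 5 \left(-174\right)\right) = 578 - 140 \left(1 - -24360\right) = 578 - 140 \left(1 + 24360\right) = 578 - 3410540 = -3409962$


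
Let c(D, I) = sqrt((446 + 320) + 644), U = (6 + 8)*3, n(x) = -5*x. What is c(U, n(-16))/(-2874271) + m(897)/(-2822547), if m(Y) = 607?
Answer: -607/2822547 - sqrt(1410)/2874271 ≈ -0.00022812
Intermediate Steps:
U = 42 (U = 14*3 = 42)
c(D, I) = sqrt(1410) (c(D, I) = sqrt(766 + 644) = sqrt(1410))
c(U, n(-16))/(-2874271) + m(897)/(-2822547) = sqrt(1410)/(-2874271) + 607/(-2822547) = sqrt(1410)*(-1/2874271) + 607*(-1/2822547) = -sqrt(1410)/2874271 - 607/2822547 = -607/2822547 - sqrt(1410)/2874271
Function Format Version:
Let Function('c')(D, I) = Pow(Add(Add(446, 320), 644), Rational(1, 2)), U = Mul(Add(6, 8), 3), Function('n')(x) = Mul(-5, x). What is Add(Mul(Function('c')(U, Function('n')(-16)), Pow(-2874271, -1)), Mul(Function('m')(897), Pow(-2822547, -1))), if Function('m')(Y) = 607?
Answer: Add(Rational(-607, 2822547), Mul(Rational(-1, 2874271), Pow(1410, Rational(1, 2)))) ≈ -0.00022812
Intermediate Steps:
U = 42 (U = Mul(14, 3) = 42)
Function('c')(D, I) = Pow(1410, Rational(1, 2)) (Function('c')(D, I) = Pow(Add(766, 644), Rational(1, 2)) = Pow(1410, Rational(1, 2)))
Add(Mul(Function('c')(U, Function('n')(-16)), Pow(-2874271, -1)), Mul(Function('m')(897), Pow(-2822547, -1))) = Add(Mul(Pow(1410, Rational(1, 2)), Pow(-2874271, -1)), Mul(607, Pow(-2822547, -1))) = Add(Mul(Pow(1410, Rational(1, 2)), Rational(-1, 2874271)), Mul(607, Rational(-1, 2822547))) = Add(Mul(Rational(-1, 2874271), Pow(1410, Rational(1, 2))), Rational(-607, 2822547)) = Add(Rational(-607, 2822547), Mul(Rational(-1, 2874271), Pow(1410, Rational(1, 2))))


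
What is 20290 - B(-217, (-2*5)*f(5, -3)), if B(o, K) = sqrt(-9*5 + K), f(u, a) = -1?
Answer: 20290 - I*sqrt(35) ≈ 20290.0 - 5.9161*I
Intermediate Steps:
B(o, K) = sqrt(-45 + K)
20290 - B(-217, (-2*5)*f(5, -3)) = 20290 - sqrt(-45 - 2*5*(-1)) = 20290 - sqrt(-45 - 10*(-1)) = 20290 - sqrt(-45 + 10) = 20290 - sqrt(-35) = 20290 - I*sqrt(35)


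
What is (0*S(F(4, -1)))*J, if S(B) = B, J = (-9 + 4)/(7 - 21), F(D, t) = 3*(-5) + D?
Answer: 0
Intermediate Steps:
F(D, t) = -15 + D
J = 5/14 (J = -5/(-14) = -5*(-1/14) = 5/14 ≈ 0.35714)
(0*S(F(4, -1)))*J = (0*(-15 + 4))*(5/14) = (0*(-11))*(5/14) = 0*(5/14) = 0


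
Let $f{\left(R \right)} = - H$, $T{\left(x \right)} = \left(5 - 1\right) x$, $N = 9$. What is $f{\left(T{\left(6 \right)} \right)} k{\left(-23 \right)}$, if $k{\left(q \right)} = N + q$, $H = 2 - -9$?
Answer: $154$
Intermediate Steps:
$H = 11$ ($H = 2 + 9 = 11$)
$T{\left(x \right)} = 4 x$
$f{\left(R \right)} = -11$ ($f{\left(R \right)} = \left(-1\right) 11 = -11$)
$k{\left(q \right)} = 9 + q$
$f{\left(T{\left(6 \right)} \right)} k{\left(-23 \right)} = - 11 \left(9 - 23\right) = \left(-11\right) \left(-14\right) = 154$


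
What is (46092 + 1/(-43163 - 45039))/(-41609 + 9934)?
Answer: -580772369/399114050 ≈ -1.4552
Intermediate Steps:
(46092 + 1/(-43163 - 45039))/(-41609 + 9934) = (46092 + 1/(-88202))/(-31675) = (46092 - 1/88202)*(-1/31675) = (4065406583/88202)*(-1/31675) = -580772369/399114050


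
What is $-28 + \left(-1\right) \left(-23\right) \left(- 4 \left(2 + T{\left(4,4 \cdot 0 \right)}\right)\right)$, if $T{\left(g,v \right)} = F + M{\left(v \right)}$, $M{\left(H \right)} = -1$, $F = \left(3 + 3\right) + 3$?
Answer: $-948$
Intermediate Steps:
$F = 9$ ($F = 6 + 3 = 9$)
$T{\left(g,v \right)} = 8$ ($T{\left(g,v \right)} = 9 - 1 = 8$)
$-28 + \left(-1\right) \left(-23\right) \left(- 4 \left(2 + T{\left(4,4 \cdot 0 \right)}\right)\right) = -28 + \left(-1\right) \left(-23\right) \left(- 4 \left(2 + 8\right)\right) = -28 + 23 \left(\left(-4\right) 10\right) = -28 + 23 \left(-40\right) = -28 - 920 = -948$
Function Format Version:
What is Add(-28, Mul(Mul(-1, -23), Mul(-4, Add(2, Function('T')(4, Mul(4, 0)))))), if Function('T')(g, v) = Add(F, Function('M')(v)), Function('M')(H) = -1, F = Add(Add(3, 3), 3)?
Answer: -948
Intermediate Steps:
F = 9 (F = Add(6, 3) = 9)
Function('T')(g, v) = 8 (Function('T')(g, v) = Add(9, -1) = 8)
Add(-28, Mul(Mul(-1, -23), Mul(-4, Add(2, Function('T')(4, Mul(4, 0)))))) = Add(-28, Mul(Mul(-1, -23), Mul(-4, Add(2, 8)))) = Add(-28, Mul(23, Mul(-4, 10))) = Add(-28, Mul(23, -40)) = Add(-28, -920) = -948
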